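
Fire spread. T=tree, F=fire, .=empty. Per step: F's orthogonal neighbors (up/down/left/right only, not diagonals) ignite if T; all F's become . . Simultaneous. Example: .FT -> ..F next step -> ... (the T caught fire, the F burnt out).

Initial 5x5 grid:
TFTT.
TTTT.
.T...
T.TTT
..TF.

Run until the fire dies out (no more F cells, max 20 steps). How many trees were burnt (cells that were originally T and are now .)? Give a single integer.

Answer: 12

Derivation:
Step 1: +5 fires, +2 burnt (F count now 5)
Step 2: +6 fires, +5 burnt (F count now 6)
Step 3: +1 fires, +6 burnt (F count now 1)
Step 4: +0 fires, +1 burnt (F count now 0)
Fire out after step 4
Initially T: 13, now '.': 24
Total burnt (originally-T cells now '.'): 12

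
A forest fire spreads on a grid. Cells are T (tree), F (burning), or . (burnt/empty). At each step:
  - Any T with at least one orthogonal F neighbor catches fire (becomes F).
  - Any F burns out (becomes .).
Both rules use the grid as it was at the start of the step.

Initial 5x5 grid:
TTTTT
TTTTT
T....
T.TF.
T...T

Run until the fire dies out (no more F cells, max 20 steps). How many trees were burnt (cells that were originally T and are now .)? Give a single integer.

Step 1: +1 fires, +1 burnt (F count now 1)
Step 2: +0 fires, +1 burnt (F count now 0)
Fire out after step 2
Initially T: 15, now '.': 11
Total burnt (originally-T cells now '.'): 1

Answer: 1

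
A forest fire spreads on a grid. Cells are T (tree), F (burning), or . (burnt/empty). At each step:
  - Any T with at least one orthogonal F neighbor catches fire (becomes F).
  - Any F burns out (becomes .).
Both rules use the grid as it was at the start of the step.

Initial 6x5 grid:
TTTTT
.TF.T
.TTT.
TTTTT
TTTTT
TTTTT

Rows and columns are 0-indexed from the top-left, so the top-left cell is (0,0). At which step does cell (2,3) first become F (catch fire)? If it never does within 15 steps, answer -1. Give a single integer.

Step 1: cell (2,3)='T' (+3 fires, +1 burnt)
Step 2: cell (2,3)='F' (+5 fires, +3 burnt)
  -> target ignites at step 2
Step 3: cell (2,3)='.' (+5 fires, +5 burnt)
Step 4: cell (2,3)='.' (+6 fires, +5 burnt)
Step 5: cell (2,3)='.' (+4 fires, +6 burnt)
Step 6: cell (2,3)='.' (+2 fires, +4 burnt)
Step 7: cell (2,3)='.' (+0 fires, +2 burnt)
  fire out at step 7

2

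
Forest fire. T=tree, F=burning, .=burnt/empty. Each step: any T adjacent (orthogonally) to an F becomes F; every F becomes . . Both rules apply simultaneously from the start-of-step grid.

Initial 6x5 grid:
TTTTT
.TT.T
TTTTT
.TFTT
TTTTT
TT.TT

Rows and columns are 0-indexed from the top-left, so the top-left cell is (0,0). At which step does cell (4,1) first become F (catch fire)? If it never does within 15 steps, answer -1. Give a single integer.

Step 1: cell (4,1)='T' (+4 fires, +1 burnt)
Step 2: cell (4,1)='F' (+6 fires, +4 burnt)
  -> target ignites at step 2
Step 3: cell (4,1)='.' (+8 fires, +6 burnt)
Step 4: cell (4,1)='.' (+5 fires, +8 burnt)
Step 5: cell (4,1)='.' (+2 fires, +5 burnt)
Step 6: cell (4,1)='.' (+0 fires, +2 burnt)
  fire out at step 6

2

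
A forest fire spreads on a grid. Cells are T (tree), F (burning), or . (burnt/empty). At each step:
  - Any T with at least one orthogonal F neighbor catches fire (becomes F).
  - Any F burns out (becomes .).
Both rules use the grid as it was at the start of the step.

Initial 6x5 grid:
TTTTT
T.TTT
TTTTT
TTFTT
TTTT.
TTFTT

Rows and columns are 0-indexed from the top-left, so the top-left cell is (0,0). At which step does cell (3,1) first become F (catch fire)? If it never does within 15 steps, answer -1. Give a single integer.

Step 1: cell (3,1)='F' (+6 fires, +2 burnt)
  -> target ignites at step 1
Step 2: cell (3,1)='.' (+9 fires, +6 burnt)
Step 3: cell (3,1)='.' (+5 fires, +9 burnt)
Step 4: cell (3,1)='.' (+4 fires, +5 burnt)
Step 5: cell (3,1)='.' (+2 fires, +4 burnt)
Step 6: cell (3,1)='.' (+0 fires, +2 burnt)
  fire out at step 6

1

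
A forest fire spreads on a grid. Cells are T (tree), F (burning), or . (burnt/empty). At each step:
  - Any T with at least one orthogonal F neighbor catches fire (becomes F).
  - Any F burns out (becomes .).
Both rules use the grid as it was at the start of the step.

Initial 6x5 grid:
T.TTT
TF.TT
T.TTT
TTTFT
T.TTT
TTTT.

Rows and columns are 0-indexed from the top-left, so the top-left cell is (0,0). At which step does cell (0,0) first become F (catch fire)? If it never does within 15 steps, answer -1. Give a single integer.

Step 1: cell (0,0)='T' (+5 fires, +2 burnt)
Step 2: cell (0,0)='F' (+9 fires, +5 burnt)
  -> target ignites at step 2
Step 3: cell (0,0)='.' (+4 fires, +9 burnt)
Step 4: cell (0,0)='.' (+4 fires, +4 burnt)
Step 5: cell (0,0)='.' (+1 fires, +4 burnt)
Step 6: cell (0,0)='.' (+0 fires, +1 burnt)
  fire out at step 6

2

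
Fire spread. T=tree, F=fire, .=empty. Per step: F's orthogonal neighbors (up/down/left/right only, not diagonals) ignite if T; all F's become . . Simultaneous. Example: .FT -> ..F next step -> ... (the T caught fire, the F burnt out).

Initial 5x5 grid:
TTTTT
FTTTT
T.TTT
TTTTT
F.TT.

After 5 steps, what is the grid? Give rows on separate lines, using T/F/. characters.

Step 1: 4 trees catch fire, 2 burn out
  FTTTT
  .FTTT
  F.TTT
  FTTTT
  ..TT.
Step 2: 3 trees catch fire, 4 burn out
  .FTTT
  ..FTT
  ..TTT
  .FTTT
  ..TT.
Step 3: 4 trees catch fire, 3 burn out
  ..FTT
  ...FT
  ..FTT
  ..FTT
  ..TT.
Step 4: 5 trees catch fire, 4 burn out
  ...FT
  ....F
  ...FT
  ...FT
  ..FT.
Step 5: 4 trees catch fire, 5 burn out
  ....F
  .....
  ....F
  ....F
  ...F.

....F
.....
....F
....F
...F.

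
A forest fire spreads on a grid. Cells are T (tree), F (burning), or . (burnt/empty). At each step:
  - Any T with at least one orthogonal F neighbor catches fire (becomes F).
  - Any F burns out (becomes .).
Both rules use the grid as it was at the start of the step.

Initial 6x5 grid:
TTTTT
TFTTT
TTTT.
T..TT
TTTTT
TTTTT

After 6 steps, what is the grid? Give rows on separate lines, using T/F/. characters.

Step 1: 4 trees catch fire, 1 burn out
  TFTTT
  F.FTT
  TFTT.
  T..TT
  TTTTT
  TTTTT
Step 2: 5 trees catch fire, 4 burn out
  F.FTT
  ...FT
  F.FT.
  T..TT
  TTTTT
  TTTTT
Step 3: 4 trees catch fire, 5 burn out
  ...FT
  ....F
  ...F.
  F..TT
  TTTTT
  TTTTT
Step 4: 3 trees catch fire, 4 burn out
  ....F
  .....
  .....
  ...FT
  FTTTT
  TTTTT
Step 5: 4 trees catch fire, 3 burn out
  .....
  .....
  .....
  ....F
  .FTFT
  FTTTT
Step 6: 4 trees catch fire, 4 burn out
  .....
  .....
  .....
  .....
  ..F.F
  .FTFT

.....
.....
.....
.....
..F.F
.FTFT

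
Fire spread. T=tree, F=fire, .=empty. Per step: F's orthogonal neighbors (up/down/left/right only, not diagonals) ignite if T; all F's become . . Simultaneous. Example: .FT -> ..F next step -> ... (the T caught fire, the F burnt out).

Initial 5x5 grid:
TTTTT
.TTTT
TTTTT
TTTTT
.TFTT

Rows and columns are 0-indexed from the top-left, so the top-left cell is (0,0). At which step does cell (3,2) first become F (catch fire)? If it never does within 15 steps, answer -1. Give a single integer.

Step 1: cell (3,2)='F' (+3 fires, +1 burnt)
  -> target ignites at step 1
Step 2: cell (3,2)='.' (+4 fires, +3 burnt)
Step 3: cell (3,2)='.' (+5 fires, +4 burnt)
Step 4: cell (3,2)='.' (+5 fires, +5 burnt)
Step 5: cell (3,2)='.' (+3 fires, +5 burnt)
Step 6: cell (3,2)='.' (+2 fires, +3 burnt)
Step 7: cell (3,2)='.' (+0 fires, +2 burnt)
  fire out at step 7

1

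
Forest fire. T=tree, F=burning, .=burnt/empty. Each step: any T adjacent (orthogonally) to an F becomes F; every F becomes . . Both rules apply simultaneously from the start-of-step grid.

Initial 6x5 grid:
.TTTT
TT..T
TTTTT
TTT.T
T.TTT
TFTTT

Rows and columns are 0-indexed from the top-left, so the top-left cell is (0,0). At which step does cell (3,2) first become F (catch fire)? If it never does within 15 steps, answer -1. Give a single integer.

Step 1: cell (3,2)='T' (+2 fires, +1 burnt)
Step 2: cell (3,2)='T' (+3 fires, +2 burnt)
Step 3: cell (3,2)='F' (+4 fires, +3 burnt)
  -> target ignites at step 3
Step 4: cell (3,2)='.' (+4 fires, +4 burnt)
Step 5: cell (3,2)='.' (+4 fires, +4 burnt)
Step 6: cell (3,2)='.' (+2 fires, +4 burnt)
Step 7: cell (3,2)='.' (+2 fires, +2 burnt)
Step 8: cell (3,2)='.' (+2 fires, +2 burnt)
Step 9: cell (3,2)='.' (+1 fires, +2 burnt)
Step 10: cell (3,2)='.' (+0 fires, +1 burnt)
  fire out at step 10

3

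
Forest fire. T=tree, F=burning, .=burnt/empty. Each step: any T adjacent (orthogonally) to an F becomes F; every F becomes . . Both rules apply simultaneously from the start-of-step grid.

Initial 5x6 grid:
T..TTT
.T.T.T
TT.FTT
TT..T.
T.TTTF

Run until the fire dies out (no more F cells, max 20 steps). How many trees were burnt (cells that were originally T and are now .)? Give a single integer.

Answer: 11

Derivation:
Step 1: +3 fires, +2 burnt (F count now 3)
Step 2: +4 fires, +3 burnt (F count now 4)
Step 3: +3 fires, +4 burnt (F count now 3)
Step 4: +1 fires, +3 burnt (F count now 1)
Step 5: +0 fires, +1 burnt (F count now 0)
Fire out after step 5
Initially T: 18, now '.': 23
Total burnt (originally-T cells now '.'): 11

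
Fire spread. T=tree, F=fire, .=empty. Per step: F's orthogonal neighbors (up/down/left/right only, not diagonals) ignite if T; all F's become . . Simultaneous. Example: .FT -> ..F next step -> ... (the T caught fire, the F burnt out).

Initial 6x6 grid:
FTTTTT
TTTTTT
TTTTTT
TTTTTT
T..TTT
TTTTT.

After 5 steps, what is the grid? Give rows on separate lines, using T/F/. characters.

Step 1: 2 trees catch fire, 1 burn out
  .FTTTT
  FTTTTT
  TTTTTT
  TTTTTT
  T..TTT
  TTTTT.
Step 2: 3 trees catch fire, 2 burn out
  ..FTTT
  .FTTTT
  FTTTTT
  TTTTTT
  T..TTT
  TTTTT.
Step 3: 4 trees catch fire, 3 burn out
  ...FTT
  ..FTTT
  .FTTTT
  FTTTTT
  T..TTT
  TTTTT.
Step 4: 5 trees catch fire, 4 burn out
  ....FT
  ...FTT
  ..FTTT
  .FTTTT
  F..TTT
  TTTTT.
Step 5: 5 trees catch fire, 5 burn out
  .....F
  ....FT
  ...FTT
  ..FTTT
  ...TTT
  FTTTT.

.....F
....FT
...FTT
..FTTT
...TTT
FTTTT.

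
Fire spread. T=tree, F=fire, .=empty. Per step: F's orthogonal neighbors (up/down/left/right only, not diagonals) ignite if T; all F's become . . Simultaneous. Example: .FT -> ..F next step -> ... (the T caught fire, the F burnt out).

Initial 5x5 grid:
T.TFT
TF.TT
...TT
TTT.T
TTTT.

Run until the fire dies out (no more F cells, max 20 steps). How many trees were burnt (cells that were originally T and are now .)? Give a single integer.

Step 1: +4 fires, +2 burnt (F count now 4)
Step 2: +3 fires, +4 burnt (F count now 3)
Step 3: +1 fires, +3 burnt (F count now 1)
Step 4: +1 fires, +1 burnt (F count now 1)
Step 5: +0 fires, +1 burnt (F count now 0)
Fire out after step 5
Initially T: 16, now '.': 18
Total burnt (originally-T cells now '.'): 9

Answer: 9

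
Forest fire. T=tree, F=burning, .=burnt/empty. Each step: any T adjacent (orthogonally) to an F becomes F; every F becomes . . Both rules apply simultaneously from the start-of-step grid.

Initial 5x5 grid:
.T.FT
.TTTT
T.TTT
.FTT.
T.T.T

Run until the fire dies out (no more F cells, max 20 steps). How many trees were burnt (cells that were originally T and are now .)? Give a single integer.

Answer: 12

Derivation:
Step 1: +3 fires, +2 burnt (F count now 3)
Step 2: +6 fires, +3 burnt (F count now 6)
Step 3: +2 fires, +6 burnt (F count now 2)
Step 4: +1 fires, +2 burnt (F count now 1)
Step 5: +0 fires, +1 burnt (F count now 0)
Fire out after step 5
Initially T: 15, now '.': 22
Total burnt (originally-T cells now '.'): 12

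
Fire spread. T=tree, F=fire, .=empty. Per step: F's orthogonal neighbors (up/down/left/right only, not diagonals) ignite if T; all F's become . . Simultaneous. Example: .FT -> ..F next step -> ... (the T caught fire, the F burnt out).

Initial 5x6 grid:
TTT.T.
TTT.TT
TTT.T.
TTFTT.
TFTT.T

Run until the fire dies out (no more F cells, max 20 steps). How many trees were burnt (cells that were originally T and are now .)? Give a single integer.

Answer: 20

Derivation:
Step 1: +5 fires, +2 burnt (F count now 5)
Step 2: +5 fires, +5 burnt (F count now 5)
Step 3: +4 fires, +5 burnt (F count now 4)
Step 4: +3 fires, +4 burnt (F count now 3)
Step 5: +3 fires, +3 burnt (F count now 3)
Step 6: +0 fires, +3 burnt (F count now 0)
Fire out after step 6
Initially T: 21, now '.': 29
Total burnt (originally-T cells now '.'): 20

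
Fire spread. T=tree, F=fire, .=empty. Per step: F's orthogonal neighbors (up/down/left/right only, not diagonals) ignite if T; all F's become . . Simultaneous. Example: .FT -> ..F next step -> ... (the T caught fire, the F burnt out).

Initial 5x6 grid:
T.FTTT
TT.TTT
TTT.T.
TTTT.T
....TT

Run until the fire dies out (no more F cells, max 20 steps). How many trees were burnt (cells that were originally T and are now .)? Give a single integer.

Step 1: +1 fires, +1 burnt (F count now 1)
Step 2: +2 fires, +1 burnt (F count now 2)
Step 3: +2 fires, +2 burnt (F count now 2)
Step 4: +2 fires, +2 burnt (F count now 2)
Step 5: +0 fires, +2 burnt (F count now 0)
Fire out after step 5
Initially T: 20, now '.': 17
Total burnt (originally-T cells now '.'): 7

Answer: 7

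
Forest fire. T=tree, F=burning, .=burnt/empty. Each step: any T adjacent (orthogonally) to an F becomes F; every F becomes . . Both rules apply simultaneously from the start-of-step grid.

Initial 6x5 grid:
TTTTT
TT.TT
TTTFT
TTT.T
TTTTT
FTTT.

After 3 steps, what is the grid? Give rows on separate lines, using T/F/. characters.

Step 1: 5 trees catch fire, 2 burn out
  TTTTT
  TT.FT
  TTF.F
  TTT.T
  FTTTT
  .FTT.
Step 2: 8 trees catch fire, 5 burn out
  TTTFT
  TT..F
  TF...
  FTF.F
  .FTTT
  ..FT.
Step 3: 8 trees catch fire, 8 burn out
  TTF.F
  TF...
  F....
  .F...
  ..FTF
  ...F.

TTF.F
TF...
F....
.F...
..FTF
...F.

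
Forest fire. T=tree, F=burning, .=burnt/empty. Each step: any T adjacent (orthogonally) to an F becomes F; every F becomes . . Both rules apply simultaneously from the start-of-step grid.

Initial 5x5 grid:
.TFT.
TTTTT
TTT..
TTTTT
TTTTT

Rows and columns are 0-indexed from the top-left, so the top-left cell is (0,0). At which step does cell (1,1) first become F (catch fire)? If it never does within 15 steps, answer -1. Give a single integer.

Step 1: cell (1,1)='T' (+3 fires, +1 burnt)
Step 2: cell (1,1)='F' (+3 fires, +3 burnt)
  -> target ignites at step 2
Step 3: cell (1,1)='.' (+4 fires, +3 burnt)
Step 4: cell (1,1)='.' (+4 fires, +4 burnt)
Step 5: cell (1,1)='.' (+4 fires, +4 burnt)
Step 6: cell (1,1)='.' (+2 fires, +4 burnt)
Step 7: cell (1,1)='.' (+0 fires, +2 burnt)
  fire out at step 7

2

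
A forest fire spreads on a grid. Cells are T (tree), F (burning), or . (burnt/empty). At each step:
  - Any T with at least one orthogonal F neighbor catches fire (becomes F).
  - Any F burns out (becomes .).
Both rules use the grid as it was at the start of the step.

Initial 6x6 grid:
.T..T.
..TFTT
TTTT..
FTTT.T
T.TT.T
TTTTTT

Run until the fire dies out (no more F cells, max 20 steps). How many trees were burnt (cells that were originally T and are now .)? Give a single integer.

Step 1: +6 fires, +2 burnt (F count now 6)
Step 2: +7 fires, +6 burnt (F count now 7)
Step 3: +3 fires, +7 burnt (F count now 3)
Step 4: +2 fires, +3 burnt (F count now 2)
Step 5: +1 fires, +2 burnt (F count now 1)
Step 6: +1 fires, +1 burnt (F count now 1)
Step 7: +1 fires, +1 burnt (F count now 1)
Step 8: +1 fires, +1 burnt (F count now 1)
Step 9: +0 fires, +1 burnt (F count now 0)
Fire out after step 9
Initially T: 23, now '.': 35
Total burnt (originally-T cells now '.'): 22

Answer: 22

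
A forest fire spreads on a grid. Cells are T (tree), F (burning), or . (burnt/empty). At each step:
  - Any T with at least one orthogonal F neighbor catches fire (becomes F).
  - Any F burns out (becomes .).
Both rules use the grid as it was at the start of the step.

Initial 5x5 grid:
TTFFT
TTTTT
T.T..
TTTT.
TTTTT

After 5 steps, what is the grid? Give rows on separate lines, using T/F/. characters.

Step 1: 4 trees catch fire, 2 burn out
  TF..F
  TTFFT
  T.T..
  TTTT.
  TTTTT
Step 2: 4 trees catch fire, 4 burn out
  F....
  TF..F
  T.F..
  TTTT.
  TTTTT
Step 3: 2 trees catch fire, 4 burn out
  .....
  F....
  T....
  TTFT.
  TTTTT
Step 4: 4 trees catch fire, 2 burn out
  .....
  .....
  F....
  TF.F.
  TTFTT
Step 5: 3 trees catch fire, 4 burn out
  .....
  .....
  .....
  F....
  TF.FT

.....
.....
.....
F....
TF.FT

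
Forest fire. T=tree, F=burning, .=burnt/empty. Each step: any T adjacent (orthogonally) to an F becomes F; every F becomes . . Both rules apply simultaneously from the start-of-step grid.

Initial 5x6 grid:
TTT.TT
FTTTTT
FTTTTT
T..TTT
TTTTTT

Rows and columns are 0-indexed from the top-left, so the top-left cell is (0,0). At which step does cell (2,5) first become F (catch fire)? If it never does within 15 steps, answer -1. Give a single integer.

Step 1: cell (2,5)='T' (+4 fires, +2 burnt)
Step 2: cell (2,5)='T' (+4 fires, +4 burnt)
Step 3: cell (2,5)='T' (+4 fires, +4 burnt)
Step 4: cell (2,5)='T' (+4 fires, +4 burnt)
Step 5: cell (2,5)='F' (+5 fires, +4 burnt)
  -> target ignites at step 5
Step 6: cell (2,5)='.' (+3 fires, +5 burnt)
Step 7: cell (2,5)='.' (+1 fires, +3 burnt)
Step 8: cell (2,5)='.' (+0 fires, +1 burnt)
  fire out at step 8

5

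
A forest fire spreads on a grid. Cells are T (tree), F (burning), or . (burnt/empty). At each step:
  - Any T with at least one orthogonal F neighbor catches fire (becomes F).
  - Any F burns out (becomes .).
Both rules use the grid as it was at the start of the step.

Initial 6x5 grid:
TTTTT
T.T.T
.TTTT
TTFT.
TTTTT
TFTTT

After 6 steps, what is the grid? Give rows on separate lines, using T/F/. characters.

Step 1: 7 trees catch fire, 2 burn out
  TTTTT
  T.T.T
  .TFTT
  TF.F.
  TFFTT
  F.FTT
Step 2: 7 trees catch fire, 7 burn out
  TTTTT
  T.F.T
  .F.FT
  F....
  F..FT
  ...FT
Step 3: 4 trees catch fire, 7 burn out
  TTFTT
  T...T
  ....F
  .....
  ....F
  ....F
Step 4: 3 trees catch fire, 4 burn out
  TF.FT
  T...F
  .....
  .....
  .....
  .....
Step 5: 2 trees catch fire, 3 burn out
  F...F
  T....
  .....
  .....
  .....
  .....
Step 6: 1 trees catch fire, 2 burn out
  .....
  F....
  .....
  .....
  .....
  .....

.....
F....
.....
.....
.....
.....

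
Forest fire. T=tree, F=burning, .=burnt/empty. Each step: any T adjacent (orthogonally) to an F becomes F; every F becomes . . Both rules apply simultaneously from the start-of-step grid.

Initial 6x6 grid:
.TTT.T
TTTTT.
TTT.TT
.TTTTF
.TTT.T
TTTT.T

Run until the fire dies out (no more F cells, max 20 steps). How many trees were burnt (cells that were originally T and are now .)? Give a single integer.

Answer: 26

Derivation:
Step 1: +3 fires, +1 burnt (F count now 3)
Step 2: +3 fires, +3 burnt (F count now 3)
Step 3: +3 fires, +3 burnt (F count now 3)
Step 4: +5 fires, +3 burnt (F count now 5)
Step 5: +5 fires, +5 burnt (F count now 5)
Step 6: +4 fires, +5 burnt (F count now 4)
Step 7: +3 fires, +4 burnt (F count now 3)
Step 8: +0 fires, +3 burnt (F count now 0)
Fire out after step 8
Initially T: 27, now '.': 35
Total burnt (originally-T cells now '.'): 26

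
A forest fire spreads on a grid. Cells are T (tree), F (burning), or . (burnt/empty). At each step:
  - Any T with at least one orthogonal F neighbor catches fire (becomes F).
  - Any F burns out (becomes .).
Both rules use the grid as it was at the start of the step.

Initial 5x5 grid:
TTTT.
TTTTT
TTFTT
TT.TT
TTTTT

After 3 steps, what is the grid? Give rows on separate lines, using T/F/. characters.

Step 1: 3 trees catch fire, 1 burn out
  TTTT.
  TTFTT
  TF.FT
  TT.TT
  TTTTT
Step 2: 7 trees catch fire, 3 burn out
  TTFT.
  TF.FT
  F...F
  TF.FT
  TTTTT
Step 3: 8 trees catch fire, 7 burn out
  TF.F.
  F...F
  .....
  F...F
  TFTFT

TF.F.
F...F
.....
F...F
TFTFT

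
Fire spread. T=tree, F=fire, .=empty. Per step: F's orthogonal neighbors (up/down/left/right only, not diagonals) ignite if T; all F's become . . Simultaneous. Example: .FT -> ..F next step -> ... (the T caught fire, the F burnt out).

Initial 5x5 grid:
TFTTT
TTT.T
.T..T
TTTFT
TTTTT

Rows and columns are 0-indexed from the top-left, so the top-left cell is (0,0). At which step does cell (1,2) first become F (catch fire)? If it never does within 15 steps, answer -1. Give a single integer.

Step 1: cell (1,2)='T' (+6 fires, +2 burnt)
Step 2: cell (1,2)='F' (+8 fires, +6 burnt)
  -> target ignites at step 2
Step 3: cell (1,2)='.' (+4 fires, +8 burnt)
Step 4: cell (1,2)='.' (+1 fires, +4 burnt)
Step 5: cell (1,2)='.' (+0 fires, +1 burnt)
  fire out at step 5

2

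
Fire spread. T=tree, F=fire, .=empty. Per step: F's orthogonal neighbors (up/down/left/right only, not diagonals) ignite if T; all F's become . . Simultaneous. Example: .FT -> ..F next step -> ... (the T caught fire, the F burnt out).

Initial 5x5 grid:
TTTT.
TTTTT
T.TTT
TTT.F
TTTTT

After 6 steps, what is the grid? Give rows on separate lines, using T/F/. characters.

Step 1: 2 trees catch fire, 1 burn out
  TTTT.
  TTTTT
  T.TTF
  TTT..
  TTTTF
Step 2: 3 trees catch fire, 2 burn out
  TTTT.
  TTTTF
  T.TF.
  TTT..
  TTTF.
Step 3: 3 trees catch fire, 3 burn out
  TTTT.
  TTTF.
  T.F..
  TTT..
  TTF..
Step 4: 4 trees catch fire, 3 burn out
  TTTF.
  TTF..
  T....
  TTF..
  TF...
Step 5: 4 trees catch fire, 4 burn out
  TTF..
  TF...
  T....
  TF...
  F....
Step 6: 3 trees catch fire, 4 burn out
  TF...
  F....
  T....
  F....
  .....

TF...
F....
T....
F....
.....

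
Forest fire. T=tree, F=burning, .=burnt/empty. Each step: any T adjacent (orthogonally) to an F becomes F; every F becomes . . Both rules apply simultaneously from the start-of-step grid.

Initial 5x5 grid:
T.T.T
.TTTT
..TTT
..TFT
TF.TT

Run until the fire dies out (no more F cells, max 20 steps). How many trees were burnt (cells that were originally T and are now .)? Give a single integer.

Step 1: +5 fires, +2 burnt (F count now 5)
Step 2: +4 fires, +5 burnt (F count now 4)
Step 3: +2 fires, +4 burnt (F count now 2)
Step 4: +3 fires, +2 burnt (F count now 3)
Step 5: +0 fires, +3 burnt (F count now 0)
Fire out after step 5
Initially T: 15, now '.': 24
Total burnt (originally-T cells now '.'): 14

Answer: 14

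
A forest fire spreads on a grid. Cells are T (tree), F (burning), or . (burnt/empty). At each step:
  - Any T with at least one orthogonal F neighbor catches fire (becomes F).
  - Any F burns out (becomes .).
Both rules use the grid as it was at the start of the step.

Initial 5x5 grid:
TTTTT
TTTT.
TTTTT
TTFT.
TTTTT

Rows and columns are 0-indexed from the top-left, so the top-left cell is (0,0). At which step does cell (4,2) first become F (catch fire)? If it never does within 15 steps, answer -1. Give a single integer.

Step 1: cell (4,2)='F' (+4 fires, +1 burnt)
  -> target ignites at step 1
Step 2: cell (4,2)='.' (+6 fires, +4 burnt)
Step 3: cell (4,2)='.' (+7 fires, +6 burnt)
Step 4: cell (4,2)='.' (+3 fires, +7 burnt)
Step 5: cell (4,2)='.' (+2 fires, +3 burnt)
Step 6: cell (4,2)='.' (+0 fires, +2 burnt)
  fire out at step 6

1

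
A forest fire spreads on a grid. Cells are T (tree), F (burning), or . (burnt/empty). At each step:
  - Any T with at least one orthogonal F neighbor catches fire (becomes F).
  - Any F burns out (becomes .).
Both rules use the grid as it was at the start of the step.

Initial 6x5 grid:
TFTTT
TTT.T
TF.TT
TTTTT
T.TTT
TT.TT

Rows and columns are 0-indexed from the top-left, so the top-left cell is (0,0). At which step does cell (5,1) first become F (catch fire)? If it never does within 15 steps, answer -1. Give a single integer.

Step 1: cell (5,1)='T' (+5 fires, +2 burnt)
Step 2: cell (5,1)='T' (+5 fires, +5 burnt)
Step 3: cell (5,1)='T' (+4 fires, +5 burnt)
Step 4: cell (5,1)='T' (+5 fires, +4 burnt)
Step 5: cell (5,1)='F' (+4 fires, +5 burnt)
  -> target ignites at step 5
Step 6: cell (5,1)='.' (+1 fires, +4 burnt)
Step 7: cell (5,1)='.' (+0 fires, +1 burnt)
  fire out at step 7

5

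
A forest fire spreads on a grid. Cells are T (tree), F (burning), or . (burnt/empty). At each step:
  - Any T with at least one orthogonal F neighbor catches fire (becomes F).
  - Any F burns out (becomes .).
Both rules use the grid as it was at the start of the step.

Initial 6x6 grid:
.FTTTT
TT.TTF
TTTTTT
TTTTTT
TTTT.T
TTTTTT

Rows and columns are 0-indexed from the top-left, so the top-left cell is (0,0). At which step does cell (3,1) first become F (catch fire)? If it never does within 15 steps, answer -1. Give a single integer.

Step 1: cell (3,1)='T' (+5 fires, +2 burnt)
Step 2: cell (3,1)='T' (+7 fires, +5 burnt)
Step 3: cell (3,1)='F' (+6 fires, +7 burnt)
  -> target ignites at step 3
Step 4: cell (3,1)='.' (+5 fires, +6 burnt)
Step 5: cell (3,1)='.' (+5 fires, +5 burnt)
Step 6: cell (3,1)='.' (+3 fires, +5 burnt)
Step 7: cell (3,1)='.' (+0 fires, +3 burnt)
  fire out at step 7

3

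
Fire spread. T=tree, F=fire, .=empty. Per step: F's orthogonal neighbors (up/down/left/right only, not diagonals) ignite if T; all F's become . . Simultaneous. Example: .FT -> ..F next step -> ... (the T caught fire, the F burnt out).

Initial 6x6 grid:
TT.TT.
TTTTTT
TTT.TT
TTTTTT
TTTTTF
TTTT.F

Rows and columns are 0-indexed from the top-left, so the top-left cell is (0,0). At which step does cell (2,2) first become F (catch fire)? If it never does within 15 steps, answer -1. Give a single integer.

Step 1: cell (2,2)='T' (+2 fires, +2 burnt)
Step 2: cell (2,2)='T' (+3 fires, +2 burnt)
Step 3: cell (2,2)='T' (+5 fires, +3 burnt)
Step 4: cell (2,2)='T' (+4 fires, +5 burnt)
Step 5: cell (2,2)='F' (+6 fires, +4 burnt)
  -> target ignites at step 5
Step 6: cell (2,2)='.' (+5 fires, +6 burnt)
Step 7: cell (2,2)='.' (+2 fires, +5 burnt)
Step 8: cell (2,2)='.' (+2 fires, +2 burnt)
Step 9: cell (2,2)='.' (+1 fires, +2 burnt)
Step 10: cell (2,2)='.' (+0 fires, +1 burnt)
  fire out at step 10

5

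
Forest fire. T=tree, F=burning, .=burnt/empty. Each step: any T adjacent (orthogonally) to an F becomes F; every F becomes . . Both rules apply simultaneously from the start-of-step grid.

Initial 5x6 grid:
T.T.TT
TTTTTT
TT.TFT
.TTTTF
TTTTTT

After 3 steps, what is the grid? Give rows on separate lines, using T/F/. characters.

Step 1: 5 trees catch fire, 2 burn out
  T.T.TT
  TTTTFT
  TT.F.F
  .TTTF.
  TTTTTF
Step 2: 5 trees catch fire, 5 burn out
  T.T.FT
  TTTF.F
  TT....
  .TTF..
  TTTTF.
Step 3: 4 trees catch fire, 5 burn out
  T.T..F
  TTF...
  TT....
  .TF...
  TTTF..

T.T..F
TTF...
TT....
.TF...
TTTF..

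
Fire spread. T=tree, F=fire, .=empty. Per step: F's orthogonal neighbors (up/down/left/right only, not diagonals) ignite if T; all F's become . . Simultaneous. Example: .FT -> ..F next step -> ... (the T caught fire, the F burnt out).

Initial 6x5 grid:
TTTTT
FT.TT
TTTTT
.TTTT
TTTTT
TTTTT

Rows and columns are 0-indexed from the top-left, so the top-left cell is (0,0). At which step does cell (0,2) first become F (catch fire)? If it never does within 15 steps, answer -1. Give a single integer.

Step 1: cell (0,2)='T' (+3 fires, +1 burnt)
Step 2: cell (0,2)='T' (+2 fires, +3 burnt)
Step 3: cell (0,2)='F' (+3 fires, +2 burnt)
  -> target ignites at step 3
Step 4: cell (0,2)='.' (+4 fires, +3 burnt)
Step 5: cell (0,2)='.' (+7 fires, +4 burnt)
Step 6: cell (0,2)='.' (+5 fires, +7 burnt)
Step 7: cell (0,2)='.' (+2 fires, +5 burnt)
Step 8: cell (0,2)='.' (+1 fires, +2 burnt)
Step 9: cell (0,2)='.' (+0 fires, +1 burnt)
  fire out at step 9

3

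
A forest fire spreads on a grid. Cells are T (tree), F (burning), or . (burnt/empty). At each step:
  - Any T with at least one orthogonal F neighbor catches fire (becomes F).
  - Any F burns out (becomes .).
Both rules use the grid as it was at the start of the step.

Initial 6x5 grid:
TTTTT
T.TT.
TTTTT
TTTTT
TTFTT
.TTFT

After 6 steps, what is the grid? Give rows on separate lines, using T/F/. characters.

Step 1: 5 trees catch fire, 2 burn out
  TTTTT
  T.TT.
  TTTTT
  TTFTT
  TF.FT
  .TF.F
Step 2: 6 trees catch fire, 5 burn out
  TTTTT
  T.TT.
  TTFTT
  TF.FT
  F...F
  .F...
Step 3: 5 trees catch fire, 6 burn out
  TTTTT
  T.FT.
  TF.FT
  F...F
  .....
  .....
Step 4: 4 trees catch fire, 5 burn out
  TTFTT
  T..F.
  F...F
  .....
  .....
  .....
Step 5: 3 trees catch fire, 4 burn out
  TF.FT
  F....
  .....
  .....
  .....
  .....
Step 6: 2 trees catch fire, 3 burn out
  F...F
  .....
  .....
  .....
  .....
  .....

F...F
.....
.....
.....
.....
.....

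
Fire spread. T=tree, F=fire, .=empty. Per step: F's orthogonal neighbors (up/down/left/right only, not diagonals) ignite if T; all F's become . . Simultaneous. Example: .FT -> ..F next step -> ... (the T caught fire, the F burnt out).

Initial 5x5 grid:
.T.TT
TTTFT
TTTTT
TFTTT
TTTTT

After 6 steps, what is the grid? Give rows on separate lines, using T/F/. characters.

Step 1: 8 trees catch fire, 2 burn out
  .T.FT
  TTF.F
  TFTFT
  F.FTT
  TFTTT
Step 2: 8 trees catch fire, 8 burn out
  .T..F
  TF...
  F.F.F
  ...FT
  F.FTT
Step 3: 4 trees catch fire, 8 burn out
  .F...
  F....
  .....
  ....F
  ...FT
Step 4: 1 trees catch fire, 4 burn out
  .....
  .....
  .....
  .....
  ....F
Step 5: 0 trees catch fire, 1 burn out
  .....
  .....
  .....
  .....
  .....
Step 6: 0 trees catch fire, 0 burn out
  .....
  .....
  .....
  .....
  .....

.....
.....
.....
.....
.....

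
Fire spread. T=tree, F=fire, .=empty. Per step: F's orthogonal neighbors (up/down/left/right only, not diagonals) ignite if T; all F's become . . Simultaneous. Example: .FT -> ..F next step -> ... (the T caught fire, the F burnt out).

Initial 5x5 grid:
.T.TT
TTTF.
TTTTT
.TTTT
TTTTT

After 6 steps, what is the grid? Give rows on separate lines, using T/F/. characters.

Step 1: 3 trees catch fire, 1 burn out
  .T.FT
  TTF..
  TTTFT
  .TTTT
  TTTTT
Step 2: 5 trees catch fire, 3 burn out
  .T..F
  TF...
  TTF.F
  .TTFT
  TTTTT
Step 3: 6 trees catch fire, 5 burn out
  .F...
  F....
  TF...
  .TF.F
  TTTFT
Step 4: 4 trees catch fire, 6 burn out
  .....
  .....
  F....
  .F...
  TTF.F
Step 5: 1 trees catch fire, 4 burn out
  .....
  .....
  .....
  .....
  TF...
Step 6: 1 trees catch fire, 1 burn out
  .....
  .....
  .....
  .....
  F....

.....
.....
.....
.....
F....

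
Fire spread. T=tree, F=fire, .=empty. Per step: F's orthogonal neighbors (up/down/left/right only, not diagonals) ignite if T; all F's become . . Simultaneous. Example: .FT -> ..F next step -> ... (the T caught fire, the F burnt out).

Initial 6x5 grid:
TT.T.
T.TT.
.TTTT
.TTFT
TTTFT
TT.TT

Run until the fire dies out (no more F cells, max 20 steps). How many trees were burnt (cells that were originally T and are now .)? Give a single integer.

Answer: 18

Derivation:
Step 1: +6 fires, +2 burnt (F count now 6)
Step 2: +6 fires, +6 burnt (F count now 6)
Step 3: +5 fires, +6 burnt (F count now 5)
Step 4: +1 fires, +5 burnt (F count now 1)
Step 5: +0 fires, +1 burnt (F count now 0)
Fire out after step 5
Initially T: 21, now '.': 27
Total burnt (originally-T cells now '.'): 18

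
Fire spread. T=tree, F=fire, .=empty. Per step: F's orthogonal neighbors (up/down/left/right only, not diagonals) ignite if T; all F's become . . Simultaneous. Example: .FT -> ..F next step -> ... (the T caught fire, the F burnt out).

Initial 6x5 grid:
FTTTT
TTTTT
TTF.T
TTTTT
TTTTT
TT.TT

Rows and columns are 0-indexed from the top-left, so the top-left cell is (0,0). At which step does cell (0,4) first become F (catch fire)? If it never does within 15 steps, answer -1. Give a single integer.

Step 1: cell (0,4)='T' (+5 fires, +2 burnt)
Step 2: cell (0,4)='T' (+7 fires, +5 burnt)
Step 3: cell (0,4)='T' (+6 fires, +7 burnt)
Step 4: cell (0,4)='F' (+6 fires, +6 burnt)
  -> target ignites at step 4
Step 5: cell (0,4)='.' (+2 fires, +6 burnt)
Step 6: cell (0,4)='.' (+0 fires, +2 burnt)
  fire out at step 6

4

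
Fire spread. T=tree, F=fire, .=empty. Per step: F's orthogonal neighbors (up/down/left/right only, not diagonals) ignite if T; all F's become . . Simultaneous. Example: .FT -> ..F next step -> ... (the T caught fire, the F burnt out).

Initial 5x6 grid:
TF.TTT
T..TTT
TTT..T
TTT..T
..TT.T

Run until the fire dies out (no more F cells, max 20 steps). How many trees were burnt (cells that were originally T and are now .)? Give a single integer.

Step 1: +1 fires, +1 burnt (F count now 1)
Step 2: +1 fires, +1 burnt (F count now 1)
Step 3: +1 fires, +1 burnt (F count now 1)
Step 4: +2 fires, +1 burnt (F count now 2)
Step 5: +2 fires, +2 burnt (F count now 2)
Step 6: +1 fires, +2 burnt (F count now 1)
Step 7: +1 fires, +1 burnt (F count now 1)
Step 8: +1 fires, +1 burnt (F count now 1)
Step 9: +0 fires, +1 burnt (F count now 0)
Fire out after step 9
Initially T: 19, now '.': 21
Total burnt (originally-T cells now '.'): 10

Answer: 10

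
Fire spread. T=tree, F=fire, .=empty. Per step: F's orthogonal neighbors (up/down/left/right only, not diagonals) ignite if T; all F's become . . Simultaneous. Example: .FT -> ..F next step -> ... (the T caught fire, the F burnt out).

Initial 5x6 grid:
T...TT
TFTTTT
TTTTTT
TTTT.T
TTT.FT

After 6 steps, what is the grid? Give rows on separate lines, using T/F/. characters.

Step 1: 4 trees catch fire, 2 burn out
  T...TT
  F.FTTT
  TFTTTT
  TTTT.T
  TTT..F
Step 2: 6 trees catch fire, 4 burn out
  F...TT
  ...FTT
  F.FTTT
  TFTT.F
  TTT...
Step 3: 6 trees catch fire, 6 burn out
  ....TT
  ....FT
  ...FTF
  F.FT..
  TFT...
Step 4: 6 trees catch fire, 6 burn out
  ....FT
  .....F
  ....F.
  ...F..
  F.F...
Step 5: 1 trees catch fire, 6 burn out
  .....F
  ......
  ......
  ......
  ......
Step 6: 0 trees catch fire, 1 burn out
  ......
  ......
  ......
  ......
  ......

......
......
......
......
......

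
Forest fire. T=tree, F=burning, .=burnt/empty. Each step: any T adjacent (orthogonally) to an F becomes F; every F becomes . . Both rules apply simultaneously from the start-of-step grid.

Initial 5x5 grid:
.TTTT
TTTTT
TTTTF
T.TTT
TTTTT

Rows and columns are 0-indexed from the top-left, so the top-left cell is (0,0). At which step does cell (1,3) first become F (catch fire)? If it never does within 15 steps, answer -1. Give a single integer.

Step 1: cell (1,3)='T' (+3 fires, +1 burnt)
Step 2: cell (1,3)='F' (+5 fires, +3 burnt)
  -> target ignites at step 2
Step 3: cell (1,3)='.' (+5 fires, +5 burnt)
Step 4: cell (1,3)='.' (+4 fires, +5 burnt)
Step 5: cell (1,3)='.' (+4 fires, +4 burnt)
Step 6: cell (1,3)='.' (+1 fires, +4 burnt)
Step 7: cell (1,3)='.' (+0 fires, +1 burnt)
  fire out at step 7

2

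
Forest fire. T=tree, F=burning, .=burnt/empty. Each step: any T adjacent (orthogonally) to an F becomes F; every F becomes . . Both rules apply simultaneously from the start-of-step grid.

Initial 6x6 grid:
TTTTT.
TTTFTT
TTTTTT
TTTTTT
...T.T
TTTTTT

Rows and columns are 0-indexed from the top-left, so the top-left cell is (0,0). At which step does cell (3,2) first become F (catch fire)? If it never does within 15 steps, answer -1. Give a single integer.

Step 1: cell (3,2)='T' (+4 fires, +1 burnt)
Step 2: cell (3,2)='T' (+7 fires, +4 burnt)
Step 3: cell (3,2)='F' (+7 fires, +7 burnt)
  -> target ignites at step 3
Step 4: cell (3,2)='.' (+5 fires, +7 burnt)
Step 5: cell (3,2)='.' (+4 fires, +5 burnt)
Step 6: cell (3,2)='.' (+2 fires, +4 burnt)
Step 7: cell (3,2)='.' (+1 fires, +2 burnt)
Step 8: cell (3,2)='.' (+0 fires, +1 burnt)
  fire out at step 8

3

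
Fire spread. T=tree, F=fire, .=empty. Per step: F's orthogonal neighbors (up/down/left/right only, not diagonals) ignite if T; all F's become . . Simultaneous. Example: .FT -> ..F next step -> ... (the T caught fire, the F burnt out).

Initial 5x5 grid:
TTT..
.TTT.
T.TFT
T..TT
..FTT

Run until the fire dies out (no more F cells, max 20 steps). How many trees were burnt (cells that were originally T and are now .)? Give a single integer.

Answer: 12

Derivation:
Step 1: +5 fires, +2 burnt (F count now 5)
Step 2: +3 fires, +5 burnt (F count now 3)
Step 3: +2 fires, +3 burnt (F count now 2)
Step 4: +1 fires, +2 burnt (F count now 1)
Step 5: +1 fires, +1 burnt (F count now 1)
Step 6: +0 fires, +1 burnt (F count now 0)
Fire out after step 6
Initially T: 14, now '.': 23
Total burnt (originally-T cells now '.'): 12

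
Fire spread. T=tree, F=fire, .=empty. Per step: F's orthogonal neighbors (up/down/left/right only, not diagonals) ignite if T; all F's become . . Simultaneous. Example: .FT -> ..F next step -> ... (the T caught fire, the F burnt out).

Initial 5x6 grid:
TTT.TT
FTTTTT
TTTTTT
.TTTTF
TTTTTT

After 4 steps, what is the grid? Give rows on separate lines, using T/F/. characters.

Step 1: 6 trees catch fire, 2 burn out
  FTT.TT
  .FTTTT
  FTTTTF
  .TTTF.
  TTTTTF
Step 2: 7 trees catch fire, 6 burn out
  .FT.TT
  ..FTTF
  .FTTF.
  .TTF..
  TTTTF.
Step 3: 9 trees catch fire, 7 burn out
  ..F.TF
  ...FF.
  ..FF..
  .FF...
  TTTF..
Step 4: 3 trees catch fire, 9 burn out
  ....F.
  ......
  ......
  ......
  TFF...

....F.
......
......
......
TFF...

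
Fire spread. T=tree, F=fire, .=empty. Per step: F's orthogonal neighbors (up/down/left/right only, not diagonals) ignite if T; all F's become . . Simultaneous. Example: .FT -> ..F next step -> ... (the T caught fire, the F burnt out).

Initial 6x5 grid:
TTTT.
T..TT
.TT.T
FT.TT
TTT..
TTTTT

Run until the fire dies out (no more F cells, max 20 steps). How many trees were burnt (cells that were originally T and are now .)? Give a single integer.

Answer: 11

Derivation:
Step 1: +2 fires, +1 burnt (F count now 2)
Step 2: +3 fires, +2 burnt (F count now 3)
Step 3: +3 fires, +3 burnt (F count now 3)
Step 4: +1 fires, +3 burnt (F count now 1)
Step 5: +1 fires, +1 burnt (F count now 1)
Step 6: +1 fires, +1 burnt (F count now 1)
Step 7: +0 fires, +1 burnt (F count now 0)
Fire out after step 7
Initially T: 21, now '.': 20
Total burnt (originally-T cells now '.'): 11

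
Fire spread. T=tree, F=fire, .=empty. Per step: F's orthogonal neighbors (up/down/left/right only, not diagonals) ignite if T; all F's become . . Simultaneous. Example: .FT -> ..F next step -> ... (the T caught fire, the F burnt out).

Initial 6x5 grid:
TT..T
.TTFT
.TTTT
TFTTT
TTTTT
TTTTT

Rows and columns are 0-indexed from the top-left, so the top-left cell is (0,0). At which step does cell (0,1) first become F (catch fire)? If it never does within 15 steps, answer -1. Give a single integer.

Step 1: cell (0,1)='T' (+7 fires, +2 burnt)
Step 2: cell (0,1)='T' (+8 fires, +7 burnt)
Step 3: cell (0,1)='F' (+5 fires, +8 burnt)
  -> target ignites at step 3
Step 4: cell (0,1)='.' (+3 fires, +5 burnt)
Step 5: cell (0,1)='.' (+1 fires, +3 burnt)
Step 6: cell (0,1)='.' (+0 fires, +1 burnt)
  fire out at step 6

3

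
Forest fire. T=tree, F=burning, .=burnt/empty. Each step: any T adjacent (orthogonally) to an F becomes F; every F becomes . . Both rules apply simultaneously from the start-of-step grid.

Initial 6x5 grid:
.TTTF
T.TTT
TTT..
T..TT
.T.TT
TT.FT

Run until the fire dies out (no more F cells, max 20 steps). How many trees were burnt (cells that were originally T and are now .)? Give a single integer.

Step 1: +4 fires, +2 burnt (F count now 4)
Step 2: +4 fires, +4 burnt (F count now 4)
Step 3: +3 fires, +4 burnt (F count now 3)
Step 4: +1 fires, +3 burnt (F count now 1)
Step 5: +1 fires, +1 burnt (F count now 1)
Step 6: +1 fires, +1 burnt (F count now 1)
Step 7: +2 fires, +1 burnt (F count now 2)
Step 8: +0 fires, +2 burnt (F count now 0)
Fire out after step 8
Initially T: 19, now '.': 27
Total burnt (originally-T cells now '.'): 16

Answer: 16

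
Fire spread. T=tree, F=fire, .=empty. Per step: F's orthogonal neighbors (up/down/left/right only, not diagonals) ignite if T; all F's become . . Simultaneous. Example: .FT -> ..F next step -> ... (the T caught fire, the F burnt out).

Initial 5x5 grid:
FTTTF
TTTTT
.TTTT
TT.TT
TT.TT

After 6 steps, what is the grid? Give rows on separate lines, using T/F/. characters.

Step 1: 4 trees catch fire, 2 burn out
  .FTF.
  FTTTF
  .TTTT
  TT.TT
  TT.TT
Step 2: 4 trees catch fire, 4 burn out
  ..F..
  .FTF.
  .TTTF
  TT.TT
  TT.TT
Step 3: 4 trees catch fire, 4 burn out
  .....
  ..F..
  .FTF.
  TT.TF
  TT.TT
Step 4: 4 trees catch fire, 4 burn out
  .....
  .....
  ..F..
  TF.F.
  TT.TF
Step 5: 3 trees catch fire, 4 burn out
  .....
  .....
  .....
  F....
  TF.F.
Step 6: 1 trees catch fire, 3 burn out
  .....
  .....
  .....
  .....
  F....

.....
.....
.....
.....
F....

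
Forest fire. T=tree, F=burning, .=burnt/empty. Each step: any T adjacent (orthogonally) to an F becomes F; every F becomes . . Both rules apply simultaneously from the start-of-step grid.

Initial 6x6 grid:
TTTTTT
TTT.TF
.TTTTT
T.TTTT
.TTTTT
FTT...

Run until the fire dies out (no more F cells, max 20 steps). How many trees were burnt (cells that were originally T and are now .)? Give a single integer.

Answer: 26

Derivation:
Step 1: +4 fires, +2 burnt (F count now 4)
Step 2: +5 fires, +4 burnt (F count now 5)
Step 3: +5 fires, +5 burnt (F count now 5)
Step 4: +6 fires, +5 burnt (F count now 6)
Step 5: +3 fires, +6 burnt (F count now 3)
Step 6: +2 fires, +3 burnt (F count now 2)
Step 7: +1 fires, +2 burnt (F count now 1)
Step 8: +0 fires, +1 burnt (F count now 0)
Fire out after step 8
Initially T: 27, now '.': 35
Total burnt (originally-T cells now '.'): 26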